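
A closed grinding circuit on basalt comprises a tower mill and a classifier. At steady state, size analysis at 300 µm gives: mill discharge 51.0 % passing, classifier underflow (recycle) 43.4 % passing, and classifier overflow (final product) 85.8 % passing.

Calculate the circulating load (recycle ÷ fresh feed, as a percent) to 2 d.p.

Classifier node, passing 300 µm:
(1+r)·d = r·u + o ⇒ r = (o−d)/(d−u)
r = (85.8 − 51.0)/(51.0 − 43.4) = 34.8/7.6 = 4.5789
CL = 100·r = 457.89 %

CL = 457.89 %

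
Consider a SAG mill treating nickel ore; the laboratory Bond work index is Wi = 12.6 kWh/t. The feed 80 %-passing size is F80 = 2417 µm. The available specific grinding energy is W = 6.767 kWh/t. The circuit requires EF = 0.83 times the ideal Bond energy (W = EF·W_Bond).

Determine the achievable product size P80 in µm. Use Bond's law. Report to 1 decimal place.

W_Bond = 10·Wi·(1/√P₈₀ − 1/√F₈₀)
W_Bond = W / EF = 6.767 / 0.83 = 8.1530 kWh/t
⇒ 1/√P80 = W_Bond/(10 Wi) + 1/√F80
  = 8.1530/(10·12.6) + 1/√2417 = 0.064706 + 0.020341 = 0.085047
P80 = (1/0.085047)² = 11.7582² = 138.26 µm

P80 = 138.3 µm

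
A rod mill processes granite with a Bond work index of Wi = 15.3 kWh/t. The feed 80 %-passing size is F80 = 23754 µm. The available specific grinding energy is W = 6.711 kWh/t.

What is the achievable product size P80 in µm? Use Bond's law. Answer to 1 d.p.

P80 = 394.4 µm

W = 10·Wi·(P80^(-½) − F80^(-½))
1/√P80 = 1/√F80 + W/(10·Wi)
  = 6.7110/(10·15.3) + 1/√23754 = 0.043863 + 0.006488 = 0.050351
P80 = (1/0.050351)² = 19.8606² = 394.44 µm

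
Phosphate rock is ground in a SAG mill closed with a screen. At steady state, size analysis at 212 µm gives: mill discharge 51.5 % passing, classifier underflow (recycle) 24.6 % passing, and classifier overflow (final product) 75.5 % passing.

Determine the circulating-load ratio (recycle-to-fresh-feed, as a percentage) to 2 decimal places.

CL = 89.22 %

Balance %-passing 212 µm (r = R/F):
Fd + Rd = Ru + Fo ⇒ R/F = (o−d)/(d−u)
r = (75.5 − 51.5)/(51.5 − 24.6) = 24.0/26.9 = 0.8922
CL = 100·r = 89.22 %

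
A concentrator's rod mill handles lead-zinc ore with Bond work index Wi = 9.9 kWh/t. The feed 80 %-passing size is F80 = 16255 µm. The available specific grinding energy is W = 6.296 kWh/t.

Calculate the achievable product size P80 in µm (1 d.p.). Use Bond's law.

P80 = 195.9 µm

W = 10 Wi / √P80 − 10 Wi / √F80
P80^(−½) = W/(10 Wi) + F80^(−½)
  = 6.2960/(10·9.9) + 1/√16255 = 0.063596 + 0.007843 = 0.071439
P80 = (1/0.071439)² = 13.9979² = 195.94 µm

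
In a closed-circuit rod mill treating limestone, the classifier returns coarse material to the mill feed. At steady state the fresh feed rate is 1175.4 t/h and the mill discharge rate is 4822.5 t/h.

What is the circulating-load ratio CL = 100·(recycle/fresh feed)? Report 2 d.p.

Mill node: discharge = fresh + recycle.
R = M − F = 4822.5 − 1175.4 = 3647.1 t/h
CL = 100·R/F = 100·3647.1/1175.4 = 310.29 %

CL = 310.29 %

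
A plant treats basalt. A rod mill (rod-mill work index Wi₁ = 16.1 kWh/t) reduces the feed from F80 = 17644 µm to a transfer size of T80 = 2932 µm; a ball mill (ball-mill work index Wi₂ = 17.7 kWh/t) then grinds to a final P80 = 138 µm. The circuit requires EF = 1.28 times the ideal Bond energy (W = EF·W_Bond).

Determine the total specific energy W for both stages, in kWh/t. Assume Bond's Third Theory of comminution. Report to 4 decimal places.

W = 10 Wi (1/√P80 − 1/√F80)  [Bond]
Stage 1 (17644→2932 µm, Wi₁=16.1): W₁ = 10·16.1·(0.018468 − 0.007528) = 1.7613 kWh/t
Stage 2 (2932→138 µm, Wi₂=17.7): W₂ = 10·17.7·(0.085126 − 0.018468) = 11.7984 kWh/t
W = W₁ + W₂ = 1.7613 + 11.7984 = 13.5597 kWh/t
Corrected W = EF·W_Bond = 1.28·13.5597 = 17.3564 kWh/t

W = 17.3564 kWh/t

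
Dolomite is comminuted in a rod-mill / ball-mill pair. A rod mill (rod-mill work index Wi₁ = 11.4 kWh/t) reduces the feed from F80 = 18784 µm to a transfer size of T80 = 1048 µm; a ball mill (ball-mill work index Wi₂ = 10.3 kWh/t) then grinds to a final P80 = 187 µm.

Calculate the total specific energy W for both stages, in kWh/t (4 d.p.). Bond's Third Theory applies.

W = 7.0401 kWh/t

W = 10·Wi·(P80^(-½) − F80^(-½))
Stage 1 (18784→1048 µm, Wi₁=11.4): W₁ = 10·11.4·(0.030890 − 0.007296) = 2.6897 kWh/t
Stage 2 (1048→187 µm, Wi₂=10.3): W₂ = 10·10.3·(0.073127 − 0.030890) = 4.3504 kWh/t
W = W₁ + W₂ = 2.6897 + 4.3504 = 7.0401 kWh/t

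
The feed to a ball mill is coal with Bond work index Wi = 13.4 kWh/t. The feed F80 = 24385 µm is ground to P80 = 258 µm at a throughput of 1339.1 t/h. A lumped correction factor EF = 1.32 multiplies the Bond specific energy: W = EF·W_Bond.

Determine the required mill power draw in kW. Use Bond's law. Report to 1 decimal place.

W = 10 Wi (1/√P80 − 1/√F80)  [Bond]
W = 10·13.4·(1/√258 − 1/√24385) = 10·13.4·(0.055853) = 7.4844 kWh/t
W_actual = 1.32 × 7.4844 = 9.8794 kWh/t
P_mill = W·ṁ = 9.8794·1339.1 = 13229.5 kW

P = 13229.5 kW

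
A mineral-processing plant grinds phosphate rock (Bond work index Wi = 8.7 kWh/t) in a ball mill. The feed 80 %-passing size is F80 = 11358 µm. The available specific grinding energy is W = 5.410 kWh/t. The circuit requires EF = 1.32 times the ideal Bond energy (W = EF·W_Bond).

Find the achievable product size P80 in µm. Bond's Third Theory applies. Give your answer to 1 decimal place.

P80 = 313.3 µm

W = 10 Wi (P80^-0.5 − F80^-0.5)
W_Bond = W / EF = 5.410 / 1.32 = 4.0985 kWh/t
P80^(−½) = W_Bond/(10 Wi) + F80^(−½)
  = 4.0985/(10·8.7) + 1/√11358 = 0.047109 + 0.009383 = 0.056492
P80 = (1/0.056492)² = 17.7016² = 313.35 µm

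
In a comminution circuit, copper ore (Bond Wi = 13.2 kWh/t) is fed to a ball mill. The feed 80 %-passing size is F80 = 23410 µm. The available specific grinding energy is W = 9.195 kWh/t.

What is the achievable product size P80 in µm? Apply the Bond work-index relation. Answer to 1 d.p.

W = 10·Wi·[P80^(−½) − F80^(−½)]
P80^(−½) = W/(10 Wi) + F80^(−½)
  = 9.1950/(10·13.2) + 1/√23410 = 0.069659 + 0.006536 = 0.076195
P80 = (1/0.076195)² = 13.1242² = 172.25 µm

P80 = 172.2 µm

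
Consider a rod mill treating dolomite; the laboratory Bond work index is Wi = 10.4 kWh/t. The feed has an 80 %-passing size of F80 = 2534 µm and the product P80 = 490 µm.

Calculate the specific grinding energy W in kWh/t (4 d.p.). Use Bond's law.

W = 2.6322 kWh/t

W = 10·Wi·[P80^(−½) − F80^(−½)]
1/√490 = 0.045175;  1/√2534 = 0.019865
W = 10·10.4·(0.045175 − 0.019865) = 2.6322 kWh/t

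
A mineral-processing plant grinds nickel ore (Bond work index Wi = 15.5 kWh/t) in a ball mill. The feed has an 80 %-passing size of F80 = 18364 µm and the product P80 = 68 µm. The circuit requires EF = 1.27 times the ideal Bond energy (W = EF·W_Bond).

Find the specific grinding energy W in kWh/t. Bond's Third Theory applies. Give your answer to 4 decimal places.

W = 22.4189 kWh/t

W = 10·Wi·[P80^(−½) − F80^(−½)]
1/√68 = 0.121268;  1/√18364 = 0.007379
W = 10·15.5·(0.121268 − 0.007379) = 17.6527 kWh/t
With EF = 1.27: W = 17.6527·1.27 = 22.4189 kWh/t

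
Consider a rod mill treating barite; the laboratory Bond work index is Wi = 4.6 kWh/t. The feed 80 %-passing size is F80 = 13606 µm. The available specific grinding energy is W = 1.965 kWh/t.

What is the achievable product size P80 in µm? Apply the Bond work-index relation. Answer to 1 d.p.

P80 = 380.1 µm

W = 10·Wi·(P80^(-½) − F80^(-½))
P80^-0.5 = F80^-0.5 + W/(10 Wi)
  = 1.9650/(10·4.6) + 1/√13606 = 0.042717 + 0.008573 = 0.051290
P80 = (1/0.051290)² = 19.4968² = 380.13 µm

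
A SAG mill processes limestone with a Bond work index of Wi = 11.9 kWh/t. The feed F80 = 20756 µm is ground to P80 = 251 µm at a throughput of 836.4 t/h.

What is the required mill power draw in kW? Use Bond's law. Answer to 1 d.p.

W = 10 Wi (1/√P80 − 1/√F80)  [Bond]
W = 10·11.9·(1/√251 − 1/√20756) = 10·11.9·(0.056178) = 6.6852 kWh/t
Power = W × throughput = 6.6852 kWh/t × 836.4 t/h = 5591.5 kW

P = 5591.5 kW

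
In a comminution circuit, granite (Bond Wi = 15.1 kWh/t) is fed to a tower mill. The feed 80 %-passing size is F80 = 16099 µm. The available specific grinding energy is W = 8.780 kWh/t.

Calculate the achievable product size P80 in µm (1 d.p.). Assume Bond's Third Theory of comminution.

P80 = 229.4 µm

W = 10·Wi·[P80^(−½) − F80^(−½)]
⇒ 1/√P80 = W/(10 Wi) + 1/√F80
  = 8.7800/(10·15.1) + 1/√16099 = 0.058146 + 0.007881 = 0.066027
P80 = (1/0.066027)² = 15.1453² = 229.38 µm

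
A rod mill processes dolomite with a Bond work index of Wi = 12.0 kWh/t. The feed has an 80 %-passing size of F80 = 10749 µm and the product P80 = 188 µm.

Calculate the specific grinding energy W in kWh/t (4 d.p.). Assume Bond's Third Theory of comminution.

W = 7.5945 kWh/t

W_Bond = 10·Wi·(1/√P₈₀ − 1/√F₈₀)
1/√188 = 0.072932;  1/√10749 = 0.009645
W = 10·12.0·(0.072932 − 0.009645) = 7.5945 kWh/t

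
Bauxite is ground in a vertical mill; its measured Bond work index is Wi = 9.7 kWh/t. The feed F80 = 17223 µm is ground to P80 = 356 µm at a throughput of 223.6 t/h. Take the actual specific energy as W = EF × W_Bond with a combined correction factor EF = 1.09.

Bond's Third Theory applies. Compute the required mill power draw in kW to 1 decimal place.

P = 1072.8 kW

W = 10 Wi / √P80 − 10 Wi / √F80
W = 10·9.7·(1/√356 − 1/√17223) = 10·9.7·(0.045380) = 4.4019 kWh/t
Apply correction: 4.4019 × 1.09 = 4.7980 kWh/t
Mill draw = 4.7980 × 223.6 = 1072.8 kW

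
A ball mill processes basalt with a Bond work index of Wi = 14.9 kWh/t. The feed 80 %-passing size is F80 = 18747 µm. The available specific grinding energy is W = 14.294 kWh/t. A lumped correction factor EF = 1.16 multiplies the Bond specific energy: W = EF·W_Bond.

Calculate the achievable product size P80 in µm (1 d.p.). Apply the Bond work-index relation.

P80 = 123.4 µm

W = 10 Wi (1/√P80 − 1/√F80)  [Bond]
W_Bond = W / EF = 14.294 / 1.16 = 12.3224 kWh/t
⇒ 1/√P80 = W_Bond/(10 Wi) + 1/√F80
  = 12.3224/(10·14.9) + 1/√18747 = 0.082701 + 0.007304 = 0.090004
P80 = (1/0.090004)² = 11.1106² = 123.44 µm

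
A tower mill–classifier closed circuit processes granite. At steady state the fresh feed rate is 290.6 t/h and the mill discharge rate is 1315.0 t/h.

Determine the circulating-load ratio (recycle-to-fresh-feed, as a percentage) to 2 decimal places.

CL = 352.51 %

Discharge = new feed + return, hence
R = M − F = 1315.0 − 290.6 = 1024.4 t/h
CL = 100·R/F = 100·1024.4/290.6 = 352.51 %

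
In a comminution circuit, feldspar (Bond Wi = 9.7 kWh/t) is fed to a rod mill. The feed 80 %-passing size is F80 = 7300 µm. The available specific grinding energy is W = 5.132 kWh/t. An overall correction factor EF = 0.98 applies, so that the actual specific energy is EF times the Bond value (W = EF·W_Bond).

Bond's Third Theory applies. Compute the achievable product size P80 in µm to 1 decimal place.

W = 10·Wi·[P80^(−½) − F80^(−½)]
W_Bond = W / EF = 5.132 / 0.98 = 5.2367 kWh/t
⇒ 1/√P80 = W_Bond/(10·Wi) + 1/√F80
  = 5.2367/(10·9.7) + 1/√7300 = 0.053987 + 0.011704 = 0.065691
P80 = (1/0.065691)² = 15.2228² = 231.73 µm

P80 = 231.7 µm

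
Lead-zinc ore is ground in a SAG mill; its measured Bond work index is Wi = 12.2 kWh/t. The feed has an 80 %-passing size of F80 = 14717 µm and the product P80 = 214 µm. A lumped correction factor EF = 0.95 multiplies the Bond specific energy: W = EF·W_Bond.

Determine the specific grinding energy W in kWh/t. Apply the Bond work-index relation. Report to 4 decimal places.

W = 6.9674 kWh/t

W = 10·Wi·[P80^(−½) − F80^(−½)]
1/√214 = 0.068359;  1/√14717 = 0.008243
W = 10·12.2·(0.068359 − 0.008243) = 7.3341 kWh/t
Corrected W = EF·W_Bond = 0.95·7.3341 = 6.9674 kWh/t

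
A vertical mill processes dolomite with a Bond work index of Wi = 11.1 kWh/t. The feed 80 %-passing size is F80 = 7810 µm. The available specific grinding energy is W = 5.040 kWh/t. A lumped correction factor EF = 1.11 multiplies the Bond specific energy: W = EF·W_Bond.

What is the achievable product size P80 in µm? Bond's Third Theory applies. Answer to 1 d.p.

P80 = 366.7 µm

W = 10·Wi·(P80^(-½) − F80^(-½))
W_Bond = W / EF = 5.040 / 1.11 = 4.5405 kWh/t
⇒ 1/√P80 = W_Bond/(10·Wi) + 1/√F80
  = 4.5405/(10·11.1) + 1/√7810 = 0.040906 + 0.011316 = 0.052221
P80 = (1/0.052221)² = 19.1493² = 366.69 µm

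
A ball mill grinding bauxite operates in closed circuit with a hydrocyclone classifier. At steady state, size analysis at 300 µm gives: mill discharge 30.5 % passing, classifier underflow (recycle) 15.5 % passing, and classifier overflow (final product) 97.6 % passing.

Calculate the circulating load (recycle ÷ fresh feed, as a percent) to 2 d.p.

Let r = R/F. Size balance at 300 µm:
d + r·d = r·u + o → r(d−u) = o−d
r = (97.6 − 30.5)/(30.5 − 15.5) = 67.1/15.0 = 4.4733
CL = 100·r = 447.33 %

CL = 447.33 %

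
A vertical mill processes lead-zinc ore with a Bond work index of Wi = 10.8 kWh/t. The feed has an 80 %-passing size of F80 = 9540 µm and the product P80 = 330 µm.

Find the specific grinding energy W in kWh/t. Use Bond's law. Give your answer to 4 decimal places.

W = 10·Wi·[P80^(−½) − F80^(−½)]
1/√330 = 0.055048;  1/√9540 = 0.010238
W = 10·10.8·(0.055048 − 0.010238) = 4.8395 kWh/t

W = 4.8395 kWh/t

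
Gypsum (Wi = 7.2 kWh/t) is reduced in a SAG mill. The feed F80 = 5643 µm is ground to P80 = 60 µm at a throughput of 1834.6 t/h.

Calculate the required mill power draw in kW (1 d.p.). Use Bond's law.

P = 15294.5 kW

W = 10 Wi (P80^-0.5 − F80^-0.5)
W = 10·7.2·(1/√60 − 1/√5643) = 10·7.2·(0.115787) = 8.3367 kWh/t
Mill draw = 8.3367 × 1834.6 = 15294.5 kW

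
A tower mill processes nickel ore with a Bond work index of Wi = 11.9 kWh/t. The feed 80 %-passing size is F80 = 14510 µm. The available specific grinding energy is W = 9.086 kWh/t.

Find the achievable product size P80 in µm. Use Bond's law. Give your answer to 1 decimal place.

P80 = 139.5 µm

Bond:  W = 10 Wi (1/√P − 1/√F)
1/√P80 = 1/√F80 + W/(10·Wi)
  = 9.0860/(10·11.9) + 1/√14510 = 0.076353 + 0.008302 = 0.084655
P80 = (1/0.084655)² = 11.8127² = 139.54 µm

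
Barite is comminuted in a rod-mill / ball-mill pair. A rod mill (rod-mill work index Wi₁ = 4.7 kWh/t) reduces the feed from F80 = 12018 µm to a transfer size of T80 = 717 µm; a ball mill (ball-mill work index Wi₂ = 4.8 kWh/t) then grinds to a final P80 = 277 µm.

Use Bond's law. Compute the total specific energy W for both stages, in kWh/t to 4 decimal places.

W = 2.4180 kWh/t

W_Bond = 10·Wi·(1/√P₈₀ − 1/√F₈₀)
Stage 1 (12018→717 µm, Wi₁=4.7): W₁ = 10·4.7·(0.037346 − 0.009122) = 1.3265 kWh/t
Stage 2 (717→277 µm, Wi₂=4.8): W₂ = 10·4.8·(0.060084 − 0.037346) = 1.0914 kWh/t
W = W₁ + W₂ = 1.3265 + 1.0914 = 2.4180 kWh/t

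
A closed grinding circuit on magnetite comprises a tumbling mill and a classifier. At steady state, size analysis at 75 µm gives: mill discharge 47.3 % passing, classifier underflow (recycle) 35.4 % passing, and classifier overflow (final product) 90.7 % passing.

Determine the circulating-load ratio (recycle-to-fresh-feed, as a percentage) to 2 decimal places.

Classifier node, passing 75 µm:
r = (o − d)/(d − u)
r = (90.7 − 47.3)/(47.3 − 35.4) = 43.4/11.9 = 3.6471
CL = 100·r = 364.71 %

CL = 364.71 %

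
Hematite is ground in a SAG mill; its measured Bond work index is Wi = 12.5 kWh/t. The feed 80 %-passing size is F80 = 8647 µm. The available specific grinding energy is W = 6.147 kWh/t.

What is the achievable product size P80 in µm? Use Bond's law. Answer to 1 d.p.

P80 = 278.4 µm

Bond:  W = 10 Wi (1/√P − 1/√F)
1/√P80 = 1/√F80 + W/(10·Wi)
  = 6.1470/(10·12.5) + 1/√8647 = 0.049176 + 0.010754 = 0.059930
P80 = (1/0.059930)² = 16.6862² = 278.43 µm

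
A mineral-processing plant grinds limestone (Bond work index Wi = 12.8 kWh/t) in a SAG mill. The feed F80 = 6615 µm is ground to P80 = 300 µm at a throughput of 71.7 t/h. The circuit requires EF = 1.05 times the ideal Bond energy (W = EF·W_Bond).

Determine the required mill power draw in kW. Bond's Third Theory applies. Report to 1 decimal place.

P = 437.9 kW

Bond:  W = 10 Wi (1/√P − 1/√F)
W = 10·12.8·(1/√300 − 1/√6615) = 10·12.8·(0.045440) = 5.8163 kWh/t
Corrected W = EF·W_Bond = 1.05·5.8163 = 6.1071 kWh/t
P_mill = W·ṁ = 6.1071·71.7 = 437.9 kW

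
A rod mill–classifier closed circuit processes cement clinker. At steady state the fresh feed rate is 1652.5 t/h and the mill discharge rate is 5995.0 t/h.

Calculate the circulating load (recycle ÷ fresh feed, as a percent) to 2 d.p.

CL = 262.78 %

Mill node: discharge = fresh + recycle.
R = M − F = 5995.0 − 1652.5 = 4342.5 t/h
CL = 100·R/F = 100·4342.5/1652.5 = 262.78 %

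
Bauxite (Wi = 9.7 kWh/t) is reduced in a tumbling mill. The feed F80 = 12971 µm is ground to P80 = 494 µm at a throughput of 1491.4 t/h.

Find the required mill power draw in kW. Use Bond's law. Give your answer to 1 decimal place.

W_Bond = 10·Wi·(1/√P₈₀ − 1/√F₈₀)
W = 10·9.7·(1/√494 − 1/√12971) = 10·9.7·(0.036212) = 3.5125 kWh/t
Mill draw = 3.5125 × 1491.4 = 5238.6 kW

P = 5238.6 kW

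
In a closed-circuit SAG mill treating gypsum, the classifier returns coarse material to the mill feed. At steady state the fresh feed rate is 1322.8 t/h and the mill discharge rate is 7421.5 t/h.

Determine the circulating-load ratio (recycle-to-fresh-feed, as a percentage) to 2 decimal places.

CL = 461.04 %

Steady state: M = F + R.
R = M − F = 7421.5 − 1322.8 = 6098.7 t/h
CL = 100·R/F = 100·6098.7/1322.8 = 461.04 %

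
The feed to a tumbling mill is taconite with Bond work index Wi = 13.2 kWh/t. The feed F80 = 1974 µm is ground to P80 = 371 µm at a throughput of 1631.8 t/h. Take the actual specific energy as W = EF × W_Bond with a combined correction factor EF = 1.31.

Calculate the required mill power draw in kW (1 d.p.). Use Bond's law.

W = 10·Wi·[P80^(−½) − F80^(−½)]
W = 10·13.2·(1/√371 − 1/√1974) = 10·13.2·(0.029410) = 3.8821 kWh/t
W_actual = 1.31 × 3.8821 = 5.0856 kWh/t
Power = W × throughput = 5.0856 kWh/t × 1631.8 t/h = 8298.6 kW

P = 8298.6 kW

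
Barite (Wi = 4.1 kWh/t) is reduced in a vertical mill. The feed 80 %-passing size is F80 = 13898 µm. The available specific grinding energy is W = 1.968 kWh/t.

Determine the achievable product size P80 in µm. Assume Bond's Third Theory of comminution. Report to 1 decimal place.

P80 = 313.5 µm

Bond: W = 10·Wi·(1/√P80 − 1/√F80)
1/√P80 = 1/√F80 + W/(10·Wi)
  = 1.9680/(10·4.1) + 1/√13898 = 0.048000 + 0.008482 = 0.056482
P80 = (1/0.056482)² = 17.7046² = 313.45 µm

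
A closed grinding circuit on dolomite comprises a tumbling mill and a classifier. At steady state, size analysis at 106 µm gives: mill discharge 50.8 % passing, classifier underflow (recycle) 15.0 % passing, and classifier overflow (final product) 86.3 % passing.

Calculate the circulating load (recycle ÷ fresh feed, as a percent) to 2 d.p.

Let r = R/F. Size balance at 106 µm:
d + r·d = r·u + o → r(d−u) = o−d
r = (86.3 − 50.8)/(50.8 − 15.0) = 35.5/35.8 = 0.9916
CL = 100·r = 99.16 %

CL = 99.16 %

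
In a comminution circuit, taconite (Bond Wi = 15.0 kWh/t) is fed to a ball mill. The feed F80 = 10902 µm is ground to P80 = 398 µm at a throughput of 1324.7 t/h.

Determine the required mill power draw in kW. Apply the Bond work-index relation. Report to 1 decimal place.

W = 10 Wi / √P80 − 10 Wi / √F80
W = 10·15.0·(1/√398 − 1/√10902) = 10·15.0·(0.040548) = 6.0822 kWh/t
Power = W × throughput = 6.0822 kWh/t × 1324.7 t/h = 8057.1 kW

P = 8057.1 kW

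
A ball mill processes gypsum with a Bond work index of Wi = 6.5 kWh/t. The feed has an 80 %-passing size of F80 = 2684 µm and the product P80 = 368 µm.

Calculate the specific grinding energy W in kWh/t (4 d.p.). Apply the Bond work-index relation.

W = 2.1337 kWh/t

Bond:  W = 10 Wi (1/√P − 1/√F)
1/√368 = 0.052129;  1/√2684 = 0.019302
W = 10·6.5·(0.052129 − 0.019302) = 2.1337 kWh/t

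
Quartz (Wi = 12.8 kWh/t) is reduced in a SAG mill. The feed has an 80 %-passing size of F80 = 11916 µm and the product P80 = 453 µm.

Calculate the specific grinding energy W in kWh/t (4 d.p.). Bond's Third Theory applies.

W = 10 Wi (P80^-0.5 − F80^-0.5)
1/√453 = 0.046984;  1/√11916 = 0.009161
W = 10·12.8·(0.046984 − 0.009161) = 4.8414 kWh/t

W = 4.8414 kWh/t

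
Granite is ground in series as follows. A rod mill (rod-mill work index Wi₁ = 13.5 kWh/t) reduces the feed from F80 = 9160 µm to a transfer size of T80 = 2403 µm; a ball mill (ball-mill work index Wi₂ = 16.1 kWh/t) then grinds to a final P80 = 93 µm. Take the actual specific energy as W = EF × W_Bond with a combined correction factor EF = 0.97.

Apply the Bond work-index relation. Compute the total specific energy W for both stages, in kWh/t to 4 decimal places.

W_Bond = 10·Wi·(1/√P₈₀ − 1/√F₈₀)
Stage 1 (9160→2403 µm, Wi₁=13.5): W₁ = 10·13.5·(0.020400 − 0.010448) = 1.3434 kWh/t
Stage 2 (2403→93 µm, Wi₂=16.1): W₂ = 10·16.1·(0.103695 − 0.020400) = 13.4106 kWh/t
W = W₁ + W₂ = 1.3434 + 13.4106 = 14.7540 kWh/t
With EF = 0.97: W = 14.7540·0.97 = 14.3114 kWh/t

W = 14.3114 kWh/t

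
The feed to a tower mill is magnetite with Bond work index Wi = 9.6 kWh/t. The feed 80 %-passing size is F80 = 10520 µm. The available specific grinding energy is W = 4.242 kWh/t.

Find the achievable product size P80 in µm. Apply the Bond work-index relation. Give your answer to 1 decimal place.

P80 = 343.7 µm

Bond: W = 10·Wi·(1/√P80 − 1/√F80)
P80^-0.5 = F80^-0.5 + W/(10 Wi)
  = 4.2420/(10·9.6) + 1/√10520 = 0.044187 + 0.009750 = 0.053937
P80 = (1/0.053937)² = 18.5401² = 343.73 µm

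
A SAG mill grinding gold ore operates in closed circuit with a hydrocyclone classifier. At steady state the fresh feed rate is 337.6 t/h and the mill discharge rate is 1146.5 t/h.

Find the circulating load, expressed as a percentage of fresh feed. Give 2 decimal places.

CL = 239.60 %

Steady state: M = F + R.
R = M − F = 1146.5 − 337.6 = 808.9 t/h
CL = 100·R/F = 100·808.9/337.6 = 239.60 %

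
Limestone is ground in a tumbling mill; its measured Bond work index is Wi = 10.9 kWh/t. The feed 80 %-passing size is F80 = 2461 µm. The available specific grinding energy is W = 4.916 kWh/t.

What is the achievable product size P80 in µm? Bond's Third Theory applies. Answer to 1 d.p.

W_Bond = 10·Wi·(1/√P₈₀ − 1/√F₈₀)
⇒ 1/√P80 = W/(10 Wi) + 1/√F80
  = 4.9160/(10·10.9) + 1/√2461 = 0.045101 + 0.020158 = 0.065259
P80 = (1/0.065259)² = 15.3236² = 234.81 µm

P80 = 234.8 µm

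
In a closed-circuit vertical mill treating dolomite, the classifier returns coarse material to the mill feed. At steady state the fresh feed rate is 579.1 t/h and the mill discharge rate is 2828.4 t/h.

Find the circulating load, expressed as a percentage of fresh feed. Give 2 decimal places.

M = F + R at steady state, so:
R = M − F = 2828.4 − 579.1 = 2249.3 t/h
CL = 100·R/F = 100·2249.3/579.1 = 388.41 %

CL = 388.41 %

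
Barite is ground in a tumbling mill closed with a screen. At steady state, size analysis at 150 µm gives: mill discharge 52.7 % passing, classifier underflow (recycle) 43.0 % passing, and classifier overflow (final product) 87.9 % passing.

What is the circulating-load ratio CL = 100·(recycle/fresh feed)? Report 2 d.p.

Let r = R/F. Size balance at 150 µm:
r = (o − d)/(d − u)
r = (87.9 − 52.7)/(52.7 − 43.0) = 35.2/9.7 = 3.6289
CL = 100·r = 362.89 %

CL = 362.89 %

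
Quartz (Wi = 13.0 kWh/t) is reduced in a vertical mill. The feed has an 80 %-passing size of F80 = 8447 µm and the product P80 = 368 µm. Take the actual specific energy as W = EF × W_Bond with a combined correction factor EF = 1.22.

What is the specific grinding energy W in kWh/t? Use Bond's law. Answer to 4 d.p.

W = 10 Wi / √P80 − 10 Wi / √F80
1/√368 = 0.052129;  1/√8447 = 0.010880
W = 10·13.0·(0.052129 − 0.010880) = 5.3623 kWh/t
With EF = 1.22: W = 5.3623·1.22 = 6.5419 kWh/t

W = 6.5419 kWh/t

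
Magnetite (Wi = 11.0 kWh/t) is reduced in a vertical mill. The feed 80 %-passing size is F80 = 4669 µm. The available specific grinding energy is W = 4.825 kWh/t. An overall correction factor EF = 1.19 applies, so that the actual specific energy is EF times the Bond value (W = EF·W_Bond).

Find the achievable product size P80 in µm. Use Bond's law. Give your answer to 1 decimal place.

W = 10 Wi (P80^-0.5 − F80^-0.5)
W_Bond = W / EF = 4.825 / 1.19 = 4.0546 kWh/t
P80^(−½) = W_Bond/(10 Wi) + F80^(−½)
  = 4.0546/(10·11.0) + 1/√4669 = 0.036860 + 0.014635 = 0.051495
P80 = (1/0.051495)² = 19.4193² = 377.11 µm

P80 = 377.1 µm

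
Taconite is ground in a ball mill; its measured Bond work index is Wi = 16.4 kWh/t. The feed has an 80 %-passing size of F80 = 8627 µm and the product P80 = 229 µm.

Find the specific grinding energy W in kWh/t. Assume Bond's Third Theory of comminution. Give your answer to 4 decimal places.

W = 9.0717 kWh/t

W = 10 Wi / √P80 − 10 Wi / √F80
1/√229 = 0.066082;  1/√8627 = 0.010766
W = 10·16.4·(0.066082 − 0.010766) = 9.0717 kWh/t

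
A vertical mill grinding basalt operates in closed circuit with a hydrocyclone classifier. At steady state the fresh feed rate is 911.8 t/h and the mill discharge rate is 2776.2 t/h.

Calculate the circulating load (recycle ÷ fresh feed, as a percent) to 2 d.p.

CL = 204.47 %

Discharge = new feed + return, hence
R = M − F = 2776.2 − 911.8 = 1864.4 t/h
CL = 100·R/F = 100·1864.4/911.8 = 204.47 %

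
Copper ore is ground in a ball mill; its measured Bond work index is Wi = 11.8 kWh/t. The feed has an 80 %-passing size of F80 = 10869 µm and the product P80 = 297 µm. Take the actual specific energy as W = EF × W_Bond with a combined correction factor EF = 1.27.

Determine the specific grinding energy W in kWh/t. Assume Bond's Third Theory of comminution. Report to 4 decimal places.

W = 7.2583 kWh/t

Bond: W = 10·Wi·(1/√P80 − 1/√F80)
1/√297 = 0.058026;  1/√10869 = 0.009592
W = 10·11.8·(0.058026 − 0.009592) = 5.7152 kWh/t
W_actual = 1.27 × 5.7152 = 7.2583 kWh/t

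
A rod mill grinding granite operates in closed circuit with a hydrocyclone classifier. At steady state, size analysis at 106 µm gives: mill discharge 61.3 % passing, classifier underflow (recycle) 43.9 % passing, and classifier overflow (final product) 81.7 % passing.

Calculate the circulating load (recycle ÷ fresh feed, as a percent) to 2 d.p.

Let r = R/F. Size balance at 106 µm:
(1+r)·d = r·u + o ⇒ r = (o−d)/(d−u)
r = (81.7 − 61.3)/(61.3 − 43.9) = 20.4/17.4 = 1.1724
CL = 100·r = 117.24 %

CL = 117.24 %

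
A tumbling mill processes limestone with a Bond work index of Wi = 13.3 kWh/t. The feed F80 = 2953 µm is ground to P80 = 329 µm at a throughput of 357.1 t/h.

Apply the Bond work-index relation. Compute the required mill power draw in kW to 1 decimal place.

Bond:  W = 10 Wi (1/√P − 1/√F)
W = 10·13.3·(1/√329 − 1/√2953) = 10·13.3·(0.036730) = 4.8850 kWh/t
Power = W × throughput = 4.8850 kWh/t × 357.1 t/h = 1744.4 kW

P = 1744.4 kW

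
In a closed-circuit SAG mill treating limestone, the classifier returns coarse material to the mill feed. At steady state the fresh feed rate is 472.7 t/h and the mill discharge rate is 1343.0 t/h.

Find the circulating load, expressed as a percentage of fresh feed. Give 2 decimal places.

Mill node: discharge = fresh + recycle.
R = M − F = 1343.0 − 472.7 = 870.3 t/h
CL = 100·R/F = 100·870.3/472.7 = 184.11 %

CL = 184.11 %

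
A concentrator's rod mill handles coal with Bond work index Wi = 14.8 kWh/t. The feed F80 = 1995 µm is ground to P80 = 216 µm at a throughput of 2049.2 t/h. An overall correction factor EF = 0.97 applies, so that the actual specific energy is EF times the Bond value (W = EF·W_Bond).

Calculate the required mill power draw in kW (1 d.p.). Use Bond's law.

W = 10·Wi·(P80^(-½) − F80^(-½))
W = 10·14.8·(1/√216 − 1/√1995) = 10·14.8·(0.045653) = 6.7566 kWh/t
Apply correction: 6.7566 × 0.97 = 6.5539 kWh/t
Mill draw = 6.5539 × 2049.2 = 13430.3 kW

P = 13430.3 kW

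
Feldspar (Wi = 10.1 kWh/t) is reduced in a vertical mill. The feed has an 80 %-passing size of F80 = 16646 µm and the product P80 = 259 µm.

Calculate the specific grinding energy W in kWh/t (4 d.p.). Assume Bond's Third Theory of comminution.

W = 10·Wi·[P80^(−½) − F80^(−½)]
1/√259 = 0.062137;  1/√16646 = 0.007751
W = 10·10.1·(0.062137 − 0.007751) = 5.4930 kWh/t

W = 5.4930 kWh/t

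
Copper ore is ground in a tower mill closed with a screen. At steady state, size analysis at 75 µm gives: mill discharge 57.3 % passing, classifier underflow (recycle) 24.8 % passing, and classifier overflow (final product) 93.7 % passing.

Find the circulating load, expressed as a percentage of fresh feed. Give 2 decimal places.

Classifier node, passing 75 µm:
r = (o − d)/(d − u)
r = (93.7 − 57.3)/(57.3 − 24.8) = 36.4/32.5 = 1.1200
CL = 100·r = 112.00 %

CL = 112.00 %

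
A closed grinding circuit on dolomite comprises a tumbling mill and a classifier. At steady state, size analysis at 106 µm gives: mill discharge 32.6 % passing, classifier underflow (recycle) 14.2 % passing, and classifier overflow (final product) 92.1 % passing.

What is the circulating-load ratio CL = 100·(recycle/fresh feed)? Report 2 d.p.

Mass balance on the −106 µm fraction:
(1+r)d = ru + o → r = (o−d)/(d−u)
r = (92.1 − 32.6)/(32.6 − 14.2) = 59.5/18.4 = 3.2337
CL = 100·r = 323.37 %

CL = 323.37 %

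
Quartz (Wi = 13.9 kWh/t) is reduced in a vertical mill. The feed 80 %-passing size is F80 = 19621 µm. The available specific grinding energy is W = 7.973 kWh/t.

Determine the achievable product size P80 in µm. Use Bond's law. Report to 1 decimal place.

P80 = 240.4 µm

W = 10·Wi·(P80^(-½) − F80^(-½))
P80^(−½) = W/(10 Wi) + F80^(−½)
  = 7.9730/(10·13.9) + 1/√19621 = 0.057360 + 0.007139 = 0.064499
P80 = (1/0.064499)² = 15.5042² = 240.38 µm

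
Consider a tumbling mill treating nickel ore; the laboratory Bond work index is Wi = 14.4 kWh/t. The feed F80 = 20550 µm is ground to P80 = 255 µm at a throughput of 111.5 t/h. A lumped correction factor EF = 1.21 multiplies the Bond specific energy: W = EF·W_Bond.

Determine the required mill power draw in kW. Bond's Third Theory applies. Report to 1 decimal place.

P = 1081.1 kW

W = 10·Wi·[P80^(−½) − F80^(−½)]
W = 10·14.4·(1/√255 − 1/√20550) = 10·14.4·(0.055647) = 8.0131 kWh/t
W_actual = 1.21 × 8.0131 = 9.6959 kWh/t
Power = W × throughput = 9.6959 kWh/t × 111.5 t/h = 1081.1 kW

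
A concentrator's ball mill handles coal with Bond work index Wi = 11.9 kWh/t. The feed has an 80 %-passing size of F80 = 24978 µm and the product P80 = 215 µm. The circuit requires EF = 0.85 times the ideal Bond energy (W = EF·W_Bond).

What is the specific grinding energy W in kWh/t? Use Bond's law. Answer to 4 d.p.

W = 10·Wi·(P80^(-½) − F80^(-½))
1/√215 = 0.068199;  1/√24978 = 0.006327
W = 10·11.9·(0.068199 − 0.006327) = 7.3628 kWh/t
Apply correction: 7.3628 × 0.85 = 6.2584 kWh/t

W = 6.2584 kWh/t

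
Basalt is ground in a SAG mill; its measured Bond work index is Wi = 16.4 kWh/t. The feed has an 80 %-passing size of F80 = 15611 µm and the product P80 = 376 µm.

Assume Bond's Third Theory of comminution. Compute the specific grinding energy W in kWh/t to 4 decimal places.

W = 7.1451 kWh/t

Bond:  W = 10 Wi (1/√P − 1/√F)
1/√376 = 0.051571;  1/√15611 = 0.008004
W = 10·16.4·(0.051571 − 0.008004) = 7.1451 kWh/t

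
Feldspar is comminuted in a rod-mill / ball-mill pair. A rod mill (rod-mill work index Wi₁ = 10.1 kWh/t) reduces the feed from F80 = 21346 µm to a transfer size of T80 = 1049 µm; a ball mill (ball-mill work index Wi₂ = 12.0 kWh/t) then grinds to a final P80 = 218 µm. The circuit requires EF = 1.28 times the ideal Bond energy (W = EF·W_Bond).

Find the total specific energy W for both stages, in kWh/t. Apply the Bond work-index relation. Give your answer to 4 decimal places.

W = 10 Wi (P80^-0.5 − F80^-0.5)
Stage 1 (21346→1049 µm, Wi₁=10.1): W₁ = 10·10.1·(0.030875 − 0.006845) = 2.4271 kWh/t
Stage 2 (1049→218 µm, Wi₂=12.0): W₂ = 10·12.0·(0.067729 − 0.030875) = 4.4224 kWh/t
W = W₁ + W₂ = 2.4271 + 4.4224 = 6.8495 kWh/t
With EF = 1.28: W = 6.8495·1.28 = 8.7674 kWh/t

W = 8.7674 kWh/t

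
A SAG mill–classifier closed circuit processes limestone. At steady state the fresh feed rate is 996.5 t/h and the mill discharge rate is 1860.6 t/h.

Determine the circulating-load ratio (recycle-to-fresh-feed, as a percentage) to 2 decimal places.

M = F + R at steady state, so:
R = M − F = 1860.6 − 996.5 = 864.1 t/h
CL = 100·R/F = 100·864.1/996.5 = 86.71 %

CL = 86.71 %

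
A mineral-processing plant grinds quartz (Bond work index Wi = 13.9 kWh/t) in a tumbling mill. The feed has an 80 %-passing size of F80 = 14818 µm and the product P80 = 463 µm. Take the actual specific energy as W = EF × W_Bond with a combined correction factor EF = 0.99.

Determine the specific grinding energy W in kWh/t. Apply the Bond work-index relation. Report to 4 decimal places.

W = 5.2648 kWh/t

W = 10·Wi·[P80^(−½) − F80^(−½)]
1/√463 = 0.046474;  1/√14818 = 0.008215
W = 10·13.9·(0.046474 − 0.008215) = 5.3180 kWh/t
Apply correction: 5.3180 × 0.99 = 5.2648 kWh/t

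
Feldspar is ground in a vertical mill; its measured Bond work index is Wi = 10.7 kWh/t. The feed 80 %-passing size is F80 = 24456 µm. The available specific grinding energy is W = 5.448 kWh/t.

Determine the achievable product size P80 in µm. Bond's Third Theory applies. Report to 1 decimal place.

W = 10 Wi (1/√P80 − 1/√F80)  [Bond]
⇒ 1/√P80 = W/(10 Wi) + 1/√F80
  = 5.4480/(10·10.7) + 1/√24456 = 0.050916 + 0.006395 = 0.057310
P80 = (1/0.057310)² = 17.4488² = 304.46 µm

P80 = 304.5 µm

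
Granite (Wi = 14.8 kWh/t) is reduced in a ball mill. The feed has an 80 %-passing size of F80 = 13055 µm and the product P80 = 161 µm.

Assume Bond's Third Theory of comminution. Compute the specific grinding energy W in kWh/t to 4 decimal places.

W = 10.3687 kWh/t

W_Bond = 10·Wi·(1/√P₈₀ − 1/√F₈₀)
1/√161 = 0.078811;  1/√13055 = 0.008752
W = 10·14.8·(0.078811 − 0.008752) = 10.3687 kWh/t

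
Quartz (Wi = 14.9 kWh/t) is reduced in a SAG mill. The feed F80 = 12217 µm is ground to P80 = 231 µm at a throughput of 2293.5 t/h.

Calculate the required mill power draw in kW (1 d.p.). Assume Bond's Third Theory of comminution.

P = 19392.5 kW

W = 10·Wi·[P80^(−½) − F80^(−½)]
W = 10·14.9·(1/√231 − 1/√12217) = 10·14.9·(0.056748) = 8.4554 kWh/t
Mill draw = 8.4554 × 2293.5 = 19392.5 kW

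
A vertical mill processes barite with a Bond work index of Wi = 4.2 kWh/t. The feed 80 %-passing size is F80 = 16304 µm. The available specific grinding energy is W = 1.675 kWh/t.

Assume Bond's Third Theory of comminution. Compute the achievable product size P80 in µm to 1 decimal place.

W = 10 Wi (1/√P80 − 1/√F80)  [Bond]
⇒ 1/√P80 = W/(10·Wi) + 1/√F80
  = 1.6750/(10·4.2) + 1/√16304 = 0.039881 + 0.007832 = 0.047713
P80 = (1/0.047713)² = 20.9588² = 439.27 µm

P80 = 439.3 µm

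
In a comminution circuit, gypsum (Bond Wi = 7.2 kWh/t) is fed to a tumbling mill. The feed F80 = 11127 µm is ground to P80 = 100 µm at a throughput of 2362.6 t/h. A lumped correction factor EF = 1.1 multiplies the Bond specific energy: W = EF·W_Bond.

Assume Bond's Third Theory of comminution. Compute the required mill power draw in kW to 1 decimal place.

P = 16937.9 kW

W = 10·Wi·[P80^(−½) − F80^(−½)]
W = 10·7.2·(1/√100 − 1/√11127) = 10·7.2·(0.090520) = 6.5174 kWh/t
Corrected W = EF·W_Bond = 1.1·6.5174 = 7.1692 kWh/t
P = W·T = 7.1692·2362.6 = 16937.9 kW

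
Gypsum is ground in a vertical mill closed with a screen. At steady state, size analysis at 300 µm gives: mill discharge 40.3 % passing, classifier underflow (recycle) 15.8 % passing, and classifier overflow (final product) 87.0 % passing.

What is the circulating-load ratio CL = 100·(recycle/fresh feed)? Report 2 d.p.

Let r = R/F. Size balance at 300 µm:
d + r·d = r·u + o → r(d−u) = o−d
r = (87.0 − 40.3)/(40.3 − 15.8) = 46.7/24.5 = 1.9061
CL = 100·r = 190.61 %

CL = 190.61 %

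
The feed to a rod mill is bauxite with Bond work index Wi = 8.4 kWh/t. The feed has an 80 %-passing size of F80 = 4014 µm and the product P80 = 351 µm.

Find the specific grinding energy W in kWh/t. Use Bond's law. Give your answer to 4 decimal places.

W = 3.1577 kWh/t

W_Bond = 10·Wi·(1/√P₈₀ − 1/√F₈₀)
1/√351 = 0.053376;  1/√4014 = 0.015784
W = 10·8.4·(0.053376 − 0.015784) = 3.1577 kWh/t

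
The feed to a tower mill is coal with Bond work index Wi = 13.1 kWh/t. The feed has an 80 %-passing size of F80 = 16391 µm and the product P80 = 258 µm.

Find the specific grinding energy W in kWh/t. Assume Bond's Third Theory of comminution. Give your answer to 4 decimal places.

W = 7.1325 kWh/t

Bond: W = 10·Wi·(1/√P80 − 1/√F80)
1/√258 = 0.062257;  1/√16391 = 0.007811
W = 10·13.1·(0.062257 − 0.007811) = 7.1325 kWh/t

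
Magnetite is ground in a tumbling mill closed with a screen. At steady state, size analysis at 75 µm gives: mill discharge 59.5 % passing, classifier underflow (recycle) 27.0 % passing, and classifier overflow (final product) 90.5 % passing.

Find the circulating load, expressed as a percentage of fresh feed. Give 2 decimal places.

Two-product formula at 75 µm:
(1+r)d = ru + o → r = (o−d)/(d−u)
r = (90.5 − 59.5)/(59.5 − 27.0) = 31.0/32.5 = 0.9538
CL = 100·r = 95.38 %

CL = 95.38 %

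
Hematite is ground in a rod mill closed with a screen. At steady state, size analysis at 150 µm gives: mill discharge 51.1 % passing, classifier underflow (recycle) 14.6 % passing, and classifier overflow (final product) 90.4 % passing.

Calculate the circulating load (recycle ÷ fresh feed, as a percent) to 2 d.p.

CL = 107.67 %

Two-product formula at 150 µm:
(1+r)·d = r·u + o ⇒ r = (o−d)/(d−u)
r = (90.4 − 51.1)/(51.1 − 14.6) = 39.3/36.5 = 1.0767
CL = 100·r = 107.67 %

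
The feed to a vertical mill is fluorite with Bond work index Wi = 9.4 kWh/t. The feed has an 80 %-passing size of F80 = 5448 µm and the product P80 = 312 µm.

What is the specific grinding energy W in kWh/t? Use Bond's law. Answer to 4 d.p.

W = 10·Wi·(P80^(-½) − F80^(-½))
1/√312 = 0.056614;  1/√5448 = 0.013548
W = 10·9.4·(0.056614 − 0.013548) = 4.0482 kWh/t

W = 4.0482 kWh/t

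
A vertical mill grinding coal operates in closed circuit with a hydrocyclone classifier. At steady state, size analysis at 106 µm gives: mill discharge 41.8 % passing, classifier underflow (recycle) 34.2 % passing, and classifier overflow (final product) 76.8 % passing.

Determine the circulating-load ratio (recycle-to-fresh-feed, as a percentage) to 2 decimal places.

CL = 460.53 %

Classifier node, passing 106 µm:
(1+r)d = ru + o → r = (o−d)/(d−u)
r = (76.8 − 41.8)/(41.8 − 34.2) = 35.0/7.6 = 4.6053
CL = 100·r = 460.53 %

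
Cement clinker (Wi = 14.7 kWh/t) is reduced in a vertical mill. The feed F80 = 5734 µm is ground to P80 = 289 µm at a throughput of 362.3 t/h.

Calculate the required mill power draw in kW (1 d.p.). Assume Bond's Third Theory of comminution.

Bond: W = 10·Wi·(1/√P80 − 1/√F80)
W = 10·14.7·(1/√289 − 1/√5734) = 10·14.7·(0.045618) = 6.7058 kWh/t
Power = W × throughput = 6.7058 kWh/t × 362.3 t/h = 2429.5 kW

P = 2429.5 kW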